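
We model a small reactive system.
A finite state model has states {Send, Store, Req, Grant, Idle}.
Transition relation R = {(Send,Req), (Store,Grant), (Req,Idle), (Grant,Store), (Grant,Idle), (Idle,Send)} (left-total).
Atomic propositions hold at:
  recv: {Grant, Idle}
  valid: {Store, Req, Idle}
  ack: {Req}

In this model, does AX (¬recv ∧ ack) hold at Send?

Sat(¬recv) = {Send, Store, Req}
Sat(¬recv ∧ ack) = {Req}
Sat(AX (¬recv ∧ ack)) = {s : every successor in {Req}} = {Send}
Send ∈ Sat(AX (¬recv ∧ ack)) = {Send}, so the formula holds at Send.

Yes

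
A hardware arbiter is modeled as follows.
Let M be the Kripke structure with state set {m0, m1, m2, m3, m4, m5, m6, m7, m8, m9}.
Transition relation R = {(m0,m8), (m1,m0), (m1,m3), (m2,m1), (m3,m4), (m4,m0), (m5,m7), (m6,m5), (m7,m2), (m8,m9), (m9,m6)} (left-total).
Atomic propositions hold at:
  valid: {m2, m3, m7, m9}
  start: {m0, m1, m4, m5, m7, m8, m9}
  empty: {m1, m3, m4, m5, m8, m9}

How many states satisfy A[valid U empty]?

8

A[valid U empty]: least fixpoint, start Z0 = Sat(empty) = {m1, m3, m4, m5, m8, m9}, add states in Sat(valid) with every successor in Z. Z1 = {m1, m2, m3, m4, m5, m8, m9}; Z2 = {m1, m2, m3, m4, m5, m7, m8, m9}; fixed.
Sat(A[valid U empty]) = {m1, m2, m3, m4, m5, m7, m8, m9}
|Sat(A[valid U empty])| = |{m1, m2, m3, m4, m5, m7, m8, m9}| = 8.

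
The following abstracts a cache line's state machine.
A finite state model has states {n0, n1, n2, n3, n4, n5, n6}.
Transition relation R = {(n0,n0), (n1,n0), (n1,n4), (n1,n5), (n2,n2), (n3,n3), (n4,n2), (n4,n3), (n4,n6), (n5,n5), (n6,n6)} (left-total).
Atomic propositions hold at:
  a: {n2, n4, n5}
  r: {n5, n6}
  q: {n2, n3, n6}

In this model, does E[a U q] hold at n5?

No

E[a U q]: least fixpoint, start Z0 = Sat(q) = {n2, n3, n6}, add states in Sat(a) with some successor in Z. Z1 = {n2, n3, n4, n6}; fixed.
Sat(E[a U q]) = {n2, n3, n4, n6}
n5 ∉ Sat(E[a U q]) = {n2, n3, n4, n6}, so the formula does not hold at n5.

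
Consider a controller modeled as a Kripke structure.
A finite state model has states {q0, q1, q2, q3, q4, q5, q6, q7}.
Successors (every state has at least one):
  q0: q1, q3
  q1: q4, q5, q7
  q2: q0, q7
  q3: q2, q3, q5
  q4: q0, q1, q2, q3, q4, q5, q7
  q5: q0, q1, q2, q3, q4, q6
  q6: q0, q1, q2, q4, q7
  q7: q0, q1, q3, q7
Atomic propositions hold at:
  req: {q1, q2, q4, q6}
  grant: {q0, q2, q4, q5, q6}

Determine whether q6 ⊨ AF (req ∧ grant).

Yes

Sat(req ∧ grant) = {q2, q4, q6}
AF (req ∧ grant): least fixpoint, start Z0 = {q2, q4, q6}, add states with every successor in Z. Already a fixed point.
Sat(AF (req ∧ grant)) = {q2, q4, q6}
q6 ∈ Sat(AF (req ∧ grant)) = {q2, q4, q6}, so the formula holds at q6.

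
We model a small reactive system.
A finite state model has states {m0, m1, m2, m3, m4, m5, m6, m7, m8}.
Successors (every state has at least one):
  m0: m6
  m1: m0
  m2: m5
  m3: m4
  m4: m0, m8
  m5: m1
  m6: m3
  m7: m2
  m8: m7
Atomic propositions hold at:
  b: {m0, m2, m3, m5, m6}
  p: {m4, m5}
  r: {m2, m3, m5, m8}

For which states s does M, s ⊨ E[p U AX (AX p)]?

{m6, m7}

Sat(AX p) = {s : every successor in {m4, m5}} = {m2, m3}
Sat(AX (AX p)) = {s : every successor in {m2, m3}} = {m6, m7}
E[p U AX (AX p)]: least fixpoint, start Z0 = Sat(AX (AX p)) = {m6, m7}, add states in Sat(p) with some successor in Z. Already a fixed point.
Sat(E[p U AX (AX p)]) = {m6, m7}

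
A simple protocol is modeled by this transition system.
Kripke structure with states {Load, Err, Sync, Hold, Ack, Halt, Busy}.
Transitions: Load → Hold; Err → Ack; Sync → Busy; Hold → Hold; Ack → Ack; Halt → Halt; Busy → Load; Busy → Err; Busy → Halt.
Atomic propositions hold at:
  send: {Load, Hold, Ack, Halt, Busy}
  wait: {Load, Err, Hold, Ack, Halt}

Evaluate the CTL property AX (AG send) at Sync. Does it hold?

AG send: greatest fixpoint, start Z0 = {Load, Hold, Ack, Halt, Busy}, keep only states in Sat with every successor in Z. Z1 = {Load, Hold, Ack, Halt}; fixed.
Sat(AG send) = {Load, Hold, Ack, Halt}
Sat(AX (AG send)) = {s : every successor in {Load, Hold, Ack, Halt}} = {Load, Err, Hold, Ack, Halt}
Sync ∉ Sat(AX (AG send)) = {Load, Err, Hold, Ack, Halt}, so the formula does not hold at Sync.

No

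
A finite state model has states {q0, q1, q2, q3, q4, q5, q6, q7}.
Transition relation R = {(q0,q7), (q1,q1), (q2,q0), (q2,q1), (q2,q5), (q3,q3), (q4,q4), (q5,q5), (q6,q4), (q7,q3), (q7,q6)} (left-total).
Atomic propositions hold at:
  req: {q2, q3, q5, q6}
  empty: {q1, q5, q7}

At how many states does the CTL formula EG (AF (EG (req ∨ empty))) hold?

6

Sat(req ∨ empty) = {q1, q2, q3, q5, q6, q7}
EG (req ∨ empty): greatest fixpoint, start Z0 = {q1, q2, q3, q5, q6, q7}, keep only states in Sat with some successor in Z. Z1 = {q1, q2, q3, q5, q7}; fixed.
Sat(EG (req ∨ empty)) = {q1, q2, q3, q5, q7}
AF (EG (req ∨ empty)): least fixpoint, start Z0 = {q1, q2, q3, q5, q7}, add states with every successor in Z. Z1 = {q0, q1, q2, q3, q5, q7}; fixed.
Sat(AF (EG (req ∨ empty))) = {q0, q1, q2, q3, q5, q7}
EG (AF (EG (req ∨ empty))): greatest fixpoint, start Z0 = {q0, q1, q2, q3, q5, q7}, keep only states in Sat with some successor in Z. Already a fixed point.
Sat(EG (AF (EG (req ∨ empty)))) = {q0, q1, q2, q3, q5, q7}
|Sat(EG (AF (EG (req ∨ empty))))| = |{q0, q1, q2, q3, q5, q7}| = 6.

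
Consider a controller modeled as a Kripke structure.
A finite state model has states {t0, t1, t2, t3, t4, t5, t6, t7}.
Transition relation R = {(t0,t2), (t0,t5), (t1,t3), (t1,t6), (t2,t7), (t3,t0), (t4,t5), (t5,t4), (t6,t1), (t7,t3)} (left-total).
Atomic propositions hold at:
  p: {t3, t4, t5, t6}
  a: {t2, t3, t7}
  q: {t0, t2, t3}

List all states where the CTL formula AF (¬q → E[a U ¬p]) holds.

Sat(¬q) = {t1, t4, t5, t6, t7}
Sat(¬p) = {t0, t1, t2, t7}
E[a U ¬p]: least fixpoint, start Z0 = Sat(¬p) = {t0, t1, t2, t7}, add states in Sat(a) with some successor in Z. Z1 = {t0, t1, t2, t3, t7}; fixed.
Sat(E[a U ¬p]) = {t0, t1, t2, t3, t7}
Sat(¬q → E[a U ¬p]) = {t0, t1, t2, t3, t7}
AF (¬q → E[a U ¬p]): least fixpoint, start Z0 = {t0, t1, t2, t3, t7}, add states with every successor in Z. Z1 = {t0, t1, t2, t3, t6, t7}; fixed.
Sat(AF (¬q → E[a U ¬p])) = {t0, t1, t2, t3, t6, t7}

{t0, t1, t2, t3, t6, t7}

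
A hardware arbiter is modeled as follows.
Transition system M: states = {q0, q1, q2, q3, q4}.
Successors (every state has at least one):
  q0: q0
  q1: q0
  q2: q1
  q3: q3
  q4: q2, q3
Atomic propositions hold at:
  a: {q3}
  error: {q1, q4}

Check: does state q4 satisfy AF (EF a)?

Yes

EF a: least fixpoint, start Z0 = {q3}, add states with some successor in Z. Z1 = {q3, q4}; fixed.
Sat(EF a) = {q3, q4}
AF (EF a): least fixpoint, start Z0 = {q3, q4}, add states with every successor in Z. Already a fixed point.
Sat(AF (EF a)) = {q3, q4}
q4 ∈ Sat(AF (EF a)) = {q3, q4}, so the formula holds at q4.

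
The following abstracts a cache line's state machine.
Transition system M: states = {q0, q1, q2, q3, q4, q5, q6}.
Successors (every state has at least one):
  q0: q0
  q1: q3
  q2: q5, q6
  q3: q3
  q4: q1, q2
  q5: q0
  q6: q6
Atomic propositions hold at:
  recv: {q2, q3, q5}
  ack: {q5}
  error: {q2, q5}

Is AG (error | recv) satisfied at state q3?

Sat(error | recv) = {q2, q3, q5}
AG (error | recv): greatest fixpoint, start Z0 = {q2, q3, q5}, keep only states in Sat with every successor in Z. Z1 = {q3}; fixed.
Sat(AG (error | recv)) = {q3}
q3 ∈ Sat(AG (error | recv)) = {q3}, so the formula holds at q3.

Yes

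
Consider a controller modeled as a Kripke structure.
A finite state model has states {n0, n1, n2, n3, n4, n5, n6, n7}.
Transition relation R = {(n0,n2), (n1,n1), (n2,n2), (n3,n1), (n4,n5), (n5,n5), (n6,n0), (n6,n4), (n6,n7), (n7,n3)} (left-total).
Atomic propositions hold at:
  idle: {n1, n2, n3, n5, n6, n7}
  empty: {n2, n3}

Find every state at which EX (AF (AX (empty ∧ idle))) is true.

Sat(empty ∧ idle) = {n2, n3}
Sat(AX (empty ∧ idle)) = {s : every successor in {n2, n3}} = {n0, n2, n7}
AF (AX (empty ∧ idle)): least fixpoint, start Z0 = {n0, n2, n7}, add states with every successor in Z. Already a fixed point.
Sat(AF (AX (empty ∧ idle))) = {n0, n2, n7}
Sat(EX (AF (AX (empty ∧ idle)))) = {s : some successor in {n0, n2, n7}} = {n0, n2, n6}

{n0, n2, n6}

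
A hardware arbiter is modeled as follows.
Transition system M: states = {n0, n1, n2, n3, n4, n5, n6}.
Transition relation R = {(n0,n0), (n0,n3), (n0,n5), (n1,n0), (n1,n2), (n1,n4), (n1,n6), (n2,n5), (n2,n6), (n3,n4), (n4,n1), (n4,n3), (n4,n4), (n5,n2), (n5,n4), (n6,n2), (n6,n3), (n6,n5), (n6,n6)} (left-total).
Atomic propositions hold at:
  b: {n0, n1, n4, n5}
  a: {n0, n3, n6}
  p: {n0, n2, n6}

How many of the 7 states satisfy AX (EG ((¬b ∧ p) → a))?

Sat(¬b) = {n2, n3, n6}
Sat(¬b ∧ p) = {n2, n6}
Sat((¬b ∧ p) → a) = {n0, n1, n3, n4, n5, n6}
EG ((¬b ∧ p) → a): greatest fixpoint, start Z0 = {n0, n1, n3, n4, n5, n6}, keep only states in Sat with some successor in Z. Already a fixed point.
Sat(EG ((¬b ∧ p) → a)) = {n0, n1, n3, n4, n5, n6}
Sat(AX (EG ((¬b ∧ p) → a))) = {s : every successor in {n0, n1, n3, n4, n5, n6}} = {n0, n2, n3, n4}
|Sat(AX (EG ((¬b ∧ p) → a)))| = |{n0, n2, n3, n4}| = 4.

4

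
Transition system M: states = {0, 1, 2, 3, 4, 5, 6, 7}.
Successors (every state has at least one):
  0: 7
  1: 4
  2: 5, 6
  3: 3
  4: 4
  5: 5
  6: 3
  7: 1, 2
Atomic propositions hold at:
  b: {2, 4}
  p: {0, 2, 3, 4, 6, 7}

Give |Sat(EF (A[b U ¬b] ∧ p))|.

Sat(¬b) = {0, 1, 3, 5, 6, 7}
A[b U ¬b]: least fixpoint, start Z0 = Sat(¬b) = {0, 1, 3, 5, 6, 7}, add states in Sat(b) with every successor in Z. Z1 = {0, 1, 2, 3, 5, 6, 7}; fixed.
Sat(A[b U ¬b]) = {0, 1, 2, 3, 5, 6, 7}
Sat(A[b U ¬b] ∧ p) = {0, 2, 3, 6, 7}
EF (A[b U ¬b] ∧ p): least fixpoint, start Z0 = {0, 2, 3, 6, 7}, add states with some successor in Z. Already a fixed point.
Sat(EF (A[b U ¬b] ∧ p)) = {0, 2, 3, 6, 7}
|Sat(EF (A[b U ¬b] ∧ p))| = |{0, 2, 3, 6, 7}| = 5.

5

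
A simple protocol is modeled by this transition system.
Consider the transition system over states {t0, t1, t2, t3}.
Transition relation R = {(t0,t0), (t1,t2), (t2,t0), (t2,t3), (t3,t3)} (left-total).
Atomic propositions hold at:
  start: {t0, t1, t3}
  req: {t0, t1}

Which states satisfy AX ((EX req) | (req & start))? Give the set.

{t0, t1}

Sat(EX req) = {s : some successor in {t0, t1}} = {t0, t2}
Sat(req & start) = {t0, t1}
Sat((EX req) | (req & start)) = {t0, t1, t2}
Sat(AX ((EX req) | (req & start))) = {s : every successor in {t0, t1, t2}} = {t0, t1}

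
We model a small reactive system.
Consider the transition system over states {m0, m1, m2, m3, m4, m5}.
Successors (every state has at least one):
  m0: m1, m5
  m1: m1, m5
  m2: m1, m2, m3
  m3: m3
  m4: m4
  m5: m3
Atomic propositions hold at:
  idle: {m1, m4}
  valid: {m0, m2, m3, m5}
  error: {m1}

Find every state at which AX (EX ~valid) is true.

Sat(~valid) = {m1, m4}
Sat(EX ~valid) = {s : some successor in {m1, m4}} = {m0, m1, m2, m4}
Sat(AX (EX ~valid)) = {s : every successor in {m0, m1, m2, m4}} = {m4}

{m4}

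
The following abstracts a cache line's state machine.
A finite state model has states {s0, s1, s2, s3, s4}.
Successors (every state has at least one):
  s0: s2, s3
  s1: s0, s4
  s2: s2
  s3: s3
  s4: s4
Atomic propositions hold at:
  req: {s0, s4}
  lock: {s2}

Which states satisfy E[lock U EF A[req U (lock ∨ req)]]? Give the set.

{s0, s1, s2, s4}

Sat(lock ∨ req) = {s0, s2, s4}
A[req U (lock ∨ req)]: least fixpoint, start Z0 = Sat((lock ∨ req)) = {s0, s2, s4}, add states in Sat(req) with every successor in Z. Already a fixed point.
Sat(A[req U (lock ∨ req)]) = {s0, s2, s4}
EF A[req U (lock ∨ req)]: least fixpoint, start Z0 = {s0, s2, s4}, add states with some successor in Z. Z1 = {s0, s1, s2, s4}; fixed.
Sat(EF A[req U (lock ∨ req)]) = {s0, s1, s2, s4}
E[lock U EF A[req U (lock ∨ req)]]: least fixpoint, start Z0 = Sat(EF A[req U (lock ∨ req)]) = {s0, s1, s2, s4}, add states in Sat(lock) with some successor in Z. Already a fixed point.
Sat(E[lock U EF A[req U (lock ∨ req)]]) = {s0, s1, s2, s4}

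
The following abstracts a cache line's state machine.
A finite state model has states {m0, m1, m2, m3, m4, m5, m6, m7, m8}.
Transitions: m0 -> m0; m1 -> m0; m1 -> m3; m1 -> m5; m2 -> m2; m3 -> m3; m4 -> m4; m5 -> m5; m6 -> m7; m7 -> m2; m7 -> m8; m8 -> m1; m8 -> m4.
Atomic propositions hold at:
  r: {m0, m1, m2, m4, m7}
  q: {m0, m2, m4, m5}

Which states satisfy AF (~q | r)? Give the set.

{m0, m1, m2, m3, m4, m6, m7, m8}

Sat(~q) = {m1, m3, m6, m7, m8}
Sat(~q | r) = {m0, m1, m2, m3, m4, m6, m7, m8}
AF (~q | r): least fixpoint, start Z0 = {m0, m1, m2, m3, m4, m6, m7, m8}, add states with every successor in Z. Already a fixed point.
Sat(AF (~q | r)) = {m0, m1, m2, m3, m4, m6, m7, m8}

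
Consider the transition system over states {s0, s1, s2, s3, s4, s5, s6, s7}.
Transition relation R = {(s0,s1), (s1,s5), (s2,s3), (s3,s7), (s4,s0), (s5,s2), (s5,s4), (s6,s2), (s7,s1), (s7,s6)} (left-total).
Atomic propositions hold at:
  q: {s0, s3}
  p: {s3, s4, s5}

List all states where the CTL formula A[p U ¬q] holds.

Sat(¬q) = {s1, s2, s4, s5, s6, s7}
A[p U ¬q]: least fixpoint, start Z0 = Sat(¬q) = {s1, s2, s4, s5, s6, s7}, add states in Sat(p) with every successor in Z. Z1 = {s1, s2, s3, s4, s5, s6, s7}; fixed.
Sat(A[p U ¬q]) = {s1, s2, s3, s4, s5, s6, s7}

{s1, s2, s3, s4, s5, s6, s7}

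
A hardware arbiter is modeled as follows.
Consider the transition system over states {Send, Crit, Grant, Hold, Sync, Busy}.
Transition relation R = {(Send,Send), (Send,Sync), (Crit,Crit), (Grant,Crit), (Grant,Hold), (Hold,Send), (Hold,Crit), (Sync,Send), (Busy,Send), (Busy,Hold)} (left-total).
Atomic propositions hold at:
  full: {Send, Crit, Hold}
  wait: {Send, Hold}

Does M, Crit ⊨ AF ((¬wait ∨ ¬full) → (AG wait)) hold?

Sat(¬wait) = {Crit, Grant, Sync, Busy}
Sat(¬full) = {Grant, Sync, Busy}
Sat(¬wait ∨ ¬full) = {Crit, Grant, Sync, Busy}
AG wait: greatest fixpoint, start Z0 = {Send, Hold}, keep only states in Sat with every successor in Z. Z1 = ∅; fixed.
Sat(AG wait) = ∅
Sat((¬wait ∨ ¬full) → (AG wait)) = {Send, Hold}
AF ((¬wait ∨ ¬full) → (AG wait)): least fixpoint, start Z0 = {Send, Hold}, add states with every successor in Z. Z1 = {Send, Hold, Sync, Busy}; fixed.
Sat(AF ((¬wait ∨ ¬full) → (AG wait))) = {Send, Hold, Sync, Busy}
Crit ∉ Sat(AF ((¬wait ∨ ¬full) → (AG wait))) = {Send, Hold, Sync, Busy}, so the formula does not hold at Crit.

No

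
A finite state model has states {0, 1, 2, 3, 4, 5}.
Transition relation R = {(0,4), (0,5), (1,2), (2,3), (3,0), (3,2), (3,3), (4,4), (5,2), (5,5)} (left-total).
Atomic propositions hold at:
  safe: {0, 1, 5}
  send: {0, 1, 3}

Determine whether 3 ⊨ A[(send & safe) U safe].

No

Sat(send & safe) = {0, 1}
A[(send & safe) U safe]: least fixpoint, start Z0 = Sat(safe) = {0, 1, 5}, add states in Sat(send & safe) with every successor in Z. Already a fixed point.
Sat(A[(send & safe) U safe]) = {0, 1, 5}
3 ∉ Sat(A[(send & safe) U safe]) = {0, 1, 5}, so the formula does not hold at 3.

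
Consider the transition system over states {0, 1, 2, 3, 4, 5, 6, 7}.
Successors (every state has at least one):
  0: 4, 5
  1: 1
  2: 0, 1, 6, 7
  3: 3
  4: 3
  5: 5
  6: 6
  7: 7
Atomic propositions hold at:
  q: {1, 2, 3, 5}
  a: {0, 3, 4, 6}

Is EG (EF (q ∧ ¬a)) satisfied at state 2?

Yes

Sat(¬a) = {1, 2, 5, 7}
Sat(q ∧ ¬a) = {1, 2, 5}
EF (q ∧ ¬a): least fixpoint, start Z0 = {1, 2, 5}, add states with some successor in Z. Z1 = {0, 1, 2, 5}; fixed.
Sat(EF (q ∧ ¬a)) = {0, 1, 2, 5}
EG (EF (q ∧ ¬a)): greatest fixpoint, start Z0 = {0, 1, 2, 5}, keep only states in Sat with some successor in Z. Already a fixed point.
Sat(EG (EF (q ∧ ¬a))) = {0, 1, 2, 5}
2 ∈ Sat(EG (EF (q ∧ ¬a))) = {0, 1, 2, 5}, so the formula holds at 2.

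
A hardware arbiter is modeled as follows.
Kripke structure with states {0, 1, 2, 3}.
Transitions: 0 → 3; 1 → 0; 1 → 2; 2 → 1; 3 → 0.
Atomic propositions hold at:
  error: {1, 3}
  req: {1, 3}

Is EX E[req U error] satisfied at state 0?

E[req U error]: least fixpoint, start Z0 = Sat(error) = {1, 3}, add states in Sat(req) with some successor in Z. Already a fixed point.
Sat(E[req U error]) = {1, 3}
Sat(EX E[req U error]) = {s : some successor in {1, 3}} = {0, 2}
0 ∈ Sat(EX E[req U error]) = {0, 2}, so the formula holds at 0.

Yes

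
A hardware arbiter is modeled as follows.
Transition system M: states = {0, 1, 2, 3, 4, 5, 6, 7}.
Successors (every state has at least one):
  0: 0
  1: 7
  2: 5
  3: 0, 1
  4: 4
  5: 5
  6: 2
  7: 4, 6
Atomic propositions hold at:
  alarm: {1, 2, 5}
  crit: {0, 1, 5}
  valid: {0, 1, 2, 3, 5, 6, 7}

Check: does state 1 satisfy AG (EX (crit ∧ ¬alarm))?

No

Sat(¬alarm) = {0, 3, 4, 6, 7}
Sat(crit ∧ ¬alarm) = {0}
Sat(EX (crit ∧ ¬alarm)) = {s : some successor in {0}} = {0, 3}
AG (EX (crit ∧ ¬alarm)): greatest fixpoint, start Z0 = {0, 3}, keep only states in Sat with every successor in Z. Z1 = {0}; fixed.
Sat(AG (EX (crit ∧ ¬alarm))) = {0}
1 ∉ Sat(AG (EX (crit ∧ ¬alarm))) = {0}, so the formula does not hold at 1.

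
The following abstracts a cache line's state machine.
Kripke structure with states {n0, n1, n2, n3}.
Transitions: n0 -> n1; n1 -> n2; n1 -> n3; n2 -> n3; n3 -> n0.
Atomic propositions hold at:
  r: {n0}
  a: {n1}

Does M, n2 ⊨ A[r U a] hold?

No

A[r U a]: least fixpoint, start Z0 = Sat(a) = {n1}, add states in Sat(r) with every successor in Z. Z1 = {n0, n1}; fixed.
Sat(A[r U a]) = {n0, n1}
n2 ∉ Sat(A[r U a]) = {n0, n1}, so the formula does not hold at n2.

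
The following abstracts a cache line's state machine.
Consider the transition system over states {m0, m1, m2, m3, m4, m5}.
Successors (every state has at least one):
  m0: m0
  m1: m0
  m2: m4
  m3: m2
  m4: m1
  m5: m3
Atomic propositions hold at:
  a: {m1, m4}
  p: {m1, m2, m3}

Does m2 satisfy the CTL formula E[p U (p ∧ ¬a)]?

Sat(¬a) = {m0, m2, m3, m5}
Sat(p ∧ ¬a) = {m2, m3}
E[p U (p ∧ ¬a)]: least fixpoint, start Z0 = Sat((p ∧ ¬a)) = {m2, m3}, add states in Sat(p) with some successor in Z. Already a fixed point.
Sat(E[p U (p ∧ ¬a)]) = {m2, m3}
m2 ∈ Sat(E[p U (p ∧ ¬a)]) = {m2, m3}, so the formula holds at m2.

Yes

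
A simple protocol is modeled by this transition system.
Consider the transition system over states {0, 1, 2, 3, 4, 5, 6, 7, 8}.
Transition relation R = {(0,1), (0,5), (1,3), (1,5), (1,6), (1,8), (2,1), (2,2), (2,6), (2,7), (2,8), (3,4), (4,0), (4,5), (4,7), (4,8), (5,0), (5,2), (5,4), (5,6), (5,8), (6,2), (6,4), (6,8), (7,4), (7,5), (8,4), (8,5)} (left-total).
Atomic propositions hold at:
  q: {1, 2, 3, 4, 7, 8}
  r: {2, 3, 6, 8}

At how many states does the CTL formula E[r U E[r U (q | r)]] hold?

7

Sat(q | r) = {1, 2, 3, 4, 6, 7, 8}
E[r U (q | r)]: least fixpoint, start Z0 = Sat((q | r)) = {1, 2, 3, 4, 6, 7, 8}, add states in Sat(r) with some successor in Z. Already a fixed point.
Sat(E[r U (q | r)]) = {1, 2, 3, 4, 6, 7, 8}
E[r U E[r U (q | r)]]: least fixpoint, start Z0 = Sat(E[r U (q | r)]) = {1, 2, 3, 4, 6, 7, 8}, add states in Sat(r) with some successor in Z. Already a fixed point.
Sat(E[r U E[r U (q | r)]]) = {1, 2, 3, 4, 6, 7, 8}
|Sat(E[r U E[r U (q | r)]])| = |{1, 2, 3, 4, 6, 7, 8}| = 7.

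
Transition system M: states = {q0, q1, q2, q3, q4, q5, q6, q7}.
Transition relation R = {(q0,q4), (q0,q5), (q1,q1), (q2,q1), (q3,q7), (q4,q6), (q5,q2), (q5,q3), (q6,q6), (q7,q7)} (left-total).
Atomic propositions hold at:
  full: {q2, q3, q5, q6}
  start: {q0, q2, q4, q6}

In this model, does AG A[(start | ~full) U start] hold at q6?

Sat(~full) = {q0, q1, q4, q7}
Sat(start | ~full) = {q0, q1, q2, q4, q6, q7}
A[(start | ~full) U start]: least fixpoint, start Z0 = Sat(start) = {q0, q2, q4, q6}, add states in Sat(start | ~full) with every successor in Z. Already a fixed point.
Sat(A[(start | ~full) U start]) = {q0, q2, q4, q6}
AG A[(start | ~full) U start]: greatest fixpoint, start Z0 = {q0, q2, q4, q6}, keep only states in Sat with every successor in Z. Z1 = {q4, q6}; fixed.
Sat(AG A[(start | ~full) U start]) = {q4, q6}
q6 ∈ Sat(AG A[(start | ~full) U start]) = {q4, q6}, so the formula holds at q6.

Yes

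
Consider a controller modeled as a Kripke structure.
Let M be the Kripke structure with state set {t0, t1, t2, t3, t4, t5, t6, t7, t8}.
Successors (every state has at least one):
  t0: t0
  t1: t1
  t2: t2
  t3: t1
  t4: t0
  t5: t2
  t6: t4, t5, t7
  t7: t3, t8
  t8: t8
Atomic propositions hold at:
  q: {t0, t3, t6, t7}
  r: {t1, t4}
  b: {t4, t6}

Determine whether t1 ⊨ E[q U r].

E[q U r]: least fixpoint, start Z0 = Sat(r) = {t1, t4}, add states in Sat(q) with some successor in Z. Z1 = {t1, t3, t4, t6}; Z2 = {t1, t3, t4, t6, t7}; fixed.
Sat(E[q U r]) = {t1, t3, t4, t6, t7}
t1 ∈ Sat(E[q U r]) = {t1, t3, t4, t6, t7}, so the formula holds at t1.

Yes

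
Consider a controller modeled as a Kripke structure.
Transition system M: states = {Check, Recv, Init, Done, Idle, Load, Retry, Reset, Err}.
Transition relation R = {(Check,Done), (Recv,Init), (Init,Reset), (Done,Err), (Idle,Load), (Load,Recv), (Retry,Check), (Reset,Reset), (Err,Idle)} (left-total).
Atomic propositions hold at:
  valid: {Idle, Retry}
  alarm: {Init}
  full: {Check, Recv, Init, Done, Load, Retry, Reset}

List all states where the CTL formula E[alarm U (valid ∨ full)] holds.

{Check, Recv, Init, Done, Idle, Load, Retry, Reset}

Sat(valid ∨ full) = {Check, Recv, Init, Done, Idle, Load, Retry, Reset}
E[alarm U (valid ∨ full)]: least fixpoint, start Z0 = Sat((valid ∨ full)) = {Check, Recv, Init, Done, Idle, Load, Retry, Reset}, add states in Sat(alarm) with some successor in Z. Already a fixed point.
Sat(E[alarm U (valid ∨ full)]) = {Check, Recv, Init, Done, Idle, Load, Retry, Reset}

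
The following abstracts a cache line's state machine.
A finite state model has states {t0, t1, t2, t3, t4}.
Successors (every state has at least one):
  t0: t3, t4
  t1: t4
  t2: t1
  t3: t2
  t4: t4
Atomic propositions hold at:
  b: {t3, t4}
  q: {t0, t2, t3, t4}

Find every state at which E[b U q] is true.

E[b U q]: least fixpoint, start Z0 = Sat(q) = {t0, t2, t3, t4}, add states in Sat(b) with some successor in Z. Already a fixed point.
Sat(E[b U q]) = {t0, t2, t3, t4}

{t0, t2, t3, t4}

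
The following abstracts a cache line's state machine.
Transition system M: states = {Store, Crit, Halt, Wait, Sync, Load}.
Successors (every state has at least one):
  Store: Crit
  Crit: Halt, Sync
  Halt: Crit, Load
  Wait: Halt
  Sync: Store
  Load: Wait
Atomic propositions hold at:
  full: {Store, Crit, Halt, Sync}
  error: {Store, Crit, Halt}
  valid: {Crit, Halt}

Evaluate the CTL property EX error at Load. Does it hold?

Sat(EX error) = {s : some successor in {Store, Crit, Halt}} = {Store, Crit, Halt, Wait, Sync}
Load ∉ Sat(EX error) = {Store, Crit, Halt, Wait, Sync}, so the formula does not hold at Load.

No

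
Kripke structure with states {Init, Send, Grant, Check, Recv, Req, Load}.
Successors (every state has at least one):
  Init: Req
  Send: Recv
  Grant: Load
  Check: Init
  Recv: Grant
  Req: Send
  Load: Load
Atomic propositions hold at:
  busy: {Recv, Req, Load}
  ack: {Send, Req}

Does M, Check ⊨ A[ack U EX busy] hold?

Sat(EX busy) = {s : some successor in {Recv, Req, Load}} = {Init, Send, Grant, Load}
A[ack U EX busy]: least fixpoint, start Z0 = Sat(EX busy) = {Init, Send, Grant, Load}, add states in Sat(ack) with every successor in Z. Z1 = {Init, Send, Grant, Req, Load}; fixed.
Sat(A[ack U EX busy]) = {Init, Send, Grant, Req, Load}
Check ∉ Sat(A[ack U EX busy]) = {Init, Send, Grant, Req, Load}, so the formula does not hold at Check.

No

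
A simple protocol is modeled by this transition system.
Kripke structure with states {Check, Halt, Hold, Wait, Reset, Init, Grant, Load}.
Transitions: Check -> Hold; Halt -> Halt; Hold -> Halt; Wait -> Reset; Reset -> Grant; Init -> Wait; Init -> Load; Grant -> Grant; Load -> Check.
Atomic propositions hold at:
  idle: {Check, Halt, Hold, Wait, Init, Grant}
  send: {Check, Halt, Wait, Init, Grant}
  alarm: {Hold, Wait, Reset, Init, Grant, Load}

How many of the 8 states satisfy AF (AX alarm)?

6

Sat(AX alarm) = {s : every successor in {Hold, Wait, Reset, Init, Grant, Load}} = {Check, Wait, Reset, Init, Grant}
AF (AX alarm): least fixpoint, start Z0 = {Check, Wait, Reset, Init, Grant}, add states with every successor in Z. Z1 = {Check, Wait, Reset, Init, Grant, Load}; fixed.
Sat(AF (AX alarm)) = {Check, Wait, Reset, Init, Grant, Load}
|Sat(AF (AX alarm))| = |{Check, Wait, Reset, Init, Grant, Load}| = 6.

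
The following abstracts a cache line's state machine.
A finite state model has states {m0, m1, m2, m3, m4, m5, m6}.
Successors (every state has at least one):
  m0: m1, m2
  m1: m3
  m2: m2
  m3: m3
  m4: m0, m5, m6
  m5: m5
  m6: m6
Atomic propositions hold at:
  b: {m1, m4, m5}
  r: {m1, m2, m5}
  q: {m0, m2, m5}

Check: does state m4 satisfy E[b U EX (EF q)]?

EF q: least fixpoint, start Z0 = {m0, m2, m5}, add states with some successor in Z. Z1 = {m0, m2, m4, m5}; fixed.
Sat(EF q) = {m0, m2, m4, m5}
Sat(EX (EF q)) = {s : some successor in {m0, m2, m4, m5}} = {m0, m2, m4, m5}
E[b U EX (EF q)]: least fixpoint, start Z0 = Sat(EX (EF q)) = {m0, m2, m4, m5}, add states in Sat(b) with some successor in Z. Already a fixed point.
Sat(E[b U EX (EF q)]) = {m0, m2, m4, m5}
m4 ∈ Sat(E[b U EX (EF q)]) = {m0, m2, m4, m5}, so the formula holds at m4.

Yes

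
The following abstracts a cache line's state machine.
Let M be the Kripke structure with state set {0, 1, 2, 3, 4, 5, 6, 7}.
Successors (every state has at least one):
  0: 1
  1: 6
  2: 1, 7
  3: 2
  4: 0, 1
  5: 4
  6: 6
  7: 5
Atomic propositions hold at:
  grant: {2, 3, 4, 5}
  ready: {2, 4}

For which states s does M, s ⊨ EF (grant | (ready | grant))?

{2, 3, 4, 5, 7}

Sat(ready | grant) = {2, 3, 4, 5}
Sat(grant | (ready | grant)) = {2, 3, 4, 5}
EF (grant | (ready | grant)): least fixpoint, start Z0 = {2, 3, 4, 5}, add states with some successor in Z. Z1 = {2, 3, 4, 5, 7}; fixed.
Sat(EF (grant | (ready | grant))) = {2, 3, 4, 5, 7}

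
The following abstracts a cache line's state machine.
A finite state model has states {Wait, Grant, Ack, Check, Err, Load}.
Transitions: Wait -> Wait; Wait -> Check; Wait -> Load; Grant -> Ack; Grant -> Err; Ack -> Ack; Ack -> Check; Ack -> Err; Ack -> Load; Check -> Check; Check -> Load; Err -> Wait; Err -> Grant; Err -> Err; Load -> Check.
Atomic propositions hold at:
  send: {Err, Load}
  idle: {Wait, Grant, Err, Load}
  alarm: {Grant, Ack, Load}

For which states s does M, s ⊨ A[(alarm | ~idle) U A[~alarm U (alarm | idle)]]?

Sat(~idle) = {Ack, Check}
Sat(alarm | ~idle) = {Grant, Ack, Check, Load}
Sat(~alarm) = {Wait, Check, Err}
Sat(alarm | idle) = {Wait, Grant, Ack, Err, Load}
A[~alarm U (alarm | idle)]: least fixpoint, start Z0 = Sat((alarm | idle)) = {Wait, Grant, Ack, Err, Load}, add states in Sat(~alarm) with every successor in Z. Already a fixed point.
Sat(A[~alarm U (alarm | idle)]) = {Wait, Grant, Ack, Err, Load}
A[(alarm | ~idle) U A[~alarm U (alarm | idle)]]: least fixpoint, start Z0 = Sat(A[~alarm U (alarm | idle)]) = {Wait, Grant, Ack, Err, Load}, add states in Sat(alarm | ~idle) with every successor in Z. Already a fixed point.
Sat(A[(alarm | ~idle) U A[~alarm U (alarm | idle)]]) = {Wait, Grant, Ack, Err, Load}

{Wait, Grant, Ack, Err, Load}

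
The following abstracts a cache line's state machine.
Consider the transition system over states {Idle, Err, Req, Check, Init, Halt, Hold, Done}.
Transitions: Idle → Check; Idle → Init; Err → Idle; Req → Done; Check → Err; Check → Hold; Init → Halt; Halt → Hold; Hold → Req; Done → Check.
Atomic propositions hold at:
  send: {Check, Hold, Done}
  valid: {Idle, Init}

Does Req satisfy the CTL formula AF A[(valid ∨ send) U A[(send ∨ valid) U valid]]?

Sat(valid ∨ send) = {Idle, Check, Init, Hold, Done}
Sat(send ∨ valid) = {Idle, Check, Init, Hold, Done}
A[(send ∨ valid) U valid]: least fixpoint, start Z0 = Sat(valid) = {Idle, Init}, add states in Sat(send ∨ valid) with every successor in Z. Already a fixed point.
Sat(A[(send ∨ valid) U valid]) = {Idle, Init}
A[(valid ∨ send) U A[(send ∨ valid) U valid]]: least fixpoint, start Z0 = Sat(A[(send ∨ valid) U valid]) = {Idle, Init}, add states in Sat(valid ∨ send) with every successor in Z. Already a fixed point.
Sat(A[(valid ∨ send) U A[(send ∨ valid) U valid]]) = {Idle, Init}
AF A[(valid ∨ send) U A[(send ∨ valid) U valid]]: least fixpoint, start Z0 = {Idle, Init}, add states with every successor in Z. Z1 = {Idle, Err, Init}; fixed.
Sat(AF A[(valid ∨ send) U A[(send ∨ valid) U valid]]) = {Idle, Err, Init}
Req ∉ Sat(AF A[(valid ∨ send) U A[(send ∨ valid) U valid]]) = {Idle, Err, Init}, so the formula does not hold at Req.

No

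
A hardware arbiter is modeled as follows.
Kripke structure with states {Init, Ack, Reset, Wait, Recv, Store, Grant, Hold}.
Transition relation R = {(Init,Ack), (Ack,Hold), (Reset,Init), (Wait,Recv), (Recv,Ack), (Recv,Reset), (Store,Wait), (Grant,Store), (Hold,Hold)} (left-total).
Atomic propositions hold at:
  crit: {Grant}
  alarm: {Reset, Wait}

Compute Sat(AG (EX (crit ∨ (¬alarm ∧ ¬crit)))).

{Init, Ack, Reset, Wait, Recv, Hold}

Sat(¬alarm) = {Init, Ack, Recv, Store, Grant, Hold}
Sat(¬crit) = {Init, Ack, Reset, Wait, Recv, Store, Hold}
Sat(¬alarm ∧ ¬crit) = {Init, Ack, Recv, Store, Hold}
Sat(crit ∨ (¬alarm ∧ ¬crit)) = {Init, Ack, Recv, Store, Grant, Hold}
Sat(EX (crit ∨ (¬alarm ∧ ¬crit))) = {s : some successor in {Init, Ack, Recv, Store, Grant, Hold}} = {Init, Ack, Reset, Wait, Recv, Grant, Hold}
AG (EX (crit ∨ (¬alarm ∧ ¬crit))): greatest fixpoint, start Z0 = {Init, Ack, Reset, Wait, Recv, Grant, Hold}, keep only states in Sat with every successor in Z. Z1 = {Init, Ack, Reset, Wait, Recv, Hold}; fixed.
Sat(AG (EX (crit ∨ (¬alarm ∧ ¬crit)))) = {Init, Ack, Reset, Wait, Recv, Hold}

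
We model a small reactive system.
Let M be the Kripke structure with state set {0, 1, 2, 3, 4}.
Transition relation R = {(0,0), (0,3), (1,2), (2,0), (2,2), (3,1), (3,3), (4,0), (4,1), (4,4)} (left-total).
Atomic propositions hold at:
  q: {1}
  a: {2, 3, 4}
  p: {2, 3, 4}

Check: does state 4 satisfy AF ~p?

No

Sat(~p) = {0, 1}
AF ~p: least fixpoint, start Z0 = {0, 1}, add states with every successor in Z. Already a fixed point.
Sat(AF ~p) = {0, 1}
4 ∉ Sat(AF ~p) = {0, 1}, so the formula does not hold at 4.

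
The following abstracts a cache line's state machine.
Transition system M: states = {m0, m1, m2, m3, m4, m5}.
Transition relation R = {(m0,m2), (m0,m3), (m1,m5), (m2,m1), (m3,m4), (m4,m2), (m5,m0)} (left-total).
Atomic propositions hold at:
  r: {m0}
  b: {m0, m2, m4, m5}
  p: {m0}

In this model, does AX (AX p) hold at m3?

Sat(AX p) = {s : every successor in {m0}} = {m5}
Sat(AX (AX p)) = {s : every successor in {m5}} = {m1}
m3 ∉ Sat(AX (AX p)) = {m1}, so the formula does not hold at m3.

No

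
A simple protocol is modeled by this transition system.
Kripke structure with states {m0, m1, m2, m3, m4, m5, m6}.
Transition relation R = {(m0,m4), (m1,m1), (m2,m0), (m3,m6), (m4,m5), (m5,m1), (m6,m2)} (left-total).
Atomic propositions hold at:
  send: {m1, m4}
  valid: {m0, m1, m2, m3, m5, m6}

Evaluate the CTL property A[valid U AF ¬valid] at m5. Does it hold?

Sat(¬valid) = {m4}
AF ¬valid: least fixpoint, start Z0 = {m4}, add states with every successor in Z. Z1 = {m0, m4}; Z2 = {m0, m2, m4}; Z3 = {m0, m2, m4, m6}; Z4 = {m0, m2, m3, m4, m6}; fixed.
Sat(AF ¬valid) = {m0, m2, m3, m4, m6}
A[valid U AF ¬valid]: least fixpoint, start Z0 = Sat(AF ¬valid) = {m0, m2, m3, m4, m6}, add states in Sat(valid) with every successor in Z. Already a fixed point.
Sat(A[valid U AF ¬valid]) = {m0, m2, m3, m4, m6}
m5 ∉ Sat(A[valid U AF ¬valid]) = {m0, m2, m3, m4, m6}, so the formula does not hold at m5.

No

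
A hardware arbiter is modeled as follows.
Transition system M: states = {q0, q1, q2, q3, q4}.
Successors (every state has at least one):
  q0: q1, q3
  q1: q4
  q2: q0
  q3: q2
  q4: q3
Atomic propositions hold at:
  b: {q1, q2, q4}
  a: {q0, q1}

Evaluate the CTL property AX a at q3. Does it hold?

No

Sat(AX a) = {s : every successor in {q0, q1}} = {q2}
q3 ∉ Sat(AX a) = {q2}, so the formula does not hold at q3.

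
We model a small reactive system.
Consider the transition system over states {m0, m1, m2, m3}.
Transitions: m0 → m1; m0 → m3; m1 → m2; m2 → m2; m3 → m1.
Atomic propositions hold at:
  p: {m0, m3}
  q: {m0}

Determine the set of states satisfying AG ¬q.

Sat(¬q) = {m1, m2, m3}
AG ¬q: greatest fixpoint, start Z0 = {m1, m2, m3}, keep only states in Sat with every successor in Z. Already a fixed point.
Sat(AG ¬q) = {m1, m2, m3}

{m1, m2, m3}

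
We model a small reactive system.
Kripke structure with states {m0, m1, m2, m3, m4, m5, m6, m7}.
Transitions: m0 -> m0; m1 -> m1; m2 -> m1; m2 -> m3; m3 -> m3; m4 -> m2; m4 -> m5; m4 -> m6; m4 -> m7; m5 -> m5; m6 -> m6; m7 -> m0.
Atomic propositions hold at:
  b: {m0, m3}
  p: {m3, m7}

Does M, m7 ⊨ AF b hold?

Yes

AF b: least fixpoint, start Z0 = {m0, m3}, add states with every successor in Z. Z1 = {m0, m3, m7}; fixed.
Sat(AF b) = {m0, m3, m7}
m7 ∈ Sat(AF b) = {m0, m3, m7}, so the formula holds at m7.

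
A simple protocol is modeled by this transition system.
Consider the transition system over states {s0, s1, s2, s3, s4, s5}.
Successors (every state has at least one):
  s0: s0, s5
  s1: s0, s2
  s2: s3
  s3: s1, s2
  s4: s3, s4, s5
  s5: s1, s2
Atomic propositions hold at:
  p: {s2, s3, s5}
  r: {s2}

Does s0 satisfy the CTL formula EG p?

No

EG p: greatest fixpoint, start Z0 = {s2, s3, s5}, keep only states in Sat with some successor in Z. Already a fixed point.
Sat(EG p) = {s2, s3, s5}
s0 ∉ Sat(EG p) = {s2, s3, s5}, so the formula does not hold at s0.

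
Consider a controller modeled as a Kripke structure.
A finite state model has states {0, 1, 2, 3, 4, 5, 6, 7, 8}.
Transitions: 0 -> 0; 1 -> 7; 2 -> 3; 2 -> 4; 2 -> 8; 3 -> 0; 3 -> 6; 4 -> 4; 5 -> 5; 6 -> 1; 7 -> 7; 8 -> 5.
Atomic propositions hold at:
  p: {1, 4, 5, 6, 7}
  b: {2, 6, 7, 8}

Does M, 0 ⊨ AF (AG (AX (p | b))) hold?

Sat(p | b) = {1, 2, 4, 5, 6, 7, 8}
Sat(AX (p | b)) = {s : every successor in {1, 2, 4, 5, 6, 7, 8}} = {1, 4, 5, 6, 7, 8}
AG (AX (p | b)): greatest fixpoint, start Z0 = {1, 4, 5, 6, 7, 8}, keep only states in Sat with every successor in Z. Already a fixed point.
Sat(AG (AX (p | b))) = {1, 4, 5, 6, 7, 8}
AF (AG (AX (p | b))): least fixpoint, start Z0 = {1, 4, 5, 6, 7, 8}, add states with every successor in Z. Already a fixed point.
Sat(AF (AG (AX (p | b)))) = {1, 4, 5, 6, 7, 8}
0 ∉ Sat(AF (AG (AX (p | b)))) = {1, 4, 5, 6, 7, 8}, so the formula does not hold at 0.

No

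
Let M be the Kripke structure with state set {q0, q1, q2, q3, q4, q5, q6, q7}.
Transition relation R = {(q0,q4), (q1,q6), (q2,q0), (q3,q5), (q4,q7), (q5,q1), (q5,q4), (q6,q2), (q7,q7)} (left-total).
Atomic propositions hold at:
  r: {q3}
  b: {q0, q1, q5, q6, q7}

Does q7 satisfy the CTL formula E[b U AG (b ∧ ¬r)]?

Yes

Sat(¬r) = {q0, q1, q2, q4, q5, q6, q7}
Sat(b ∧ ¬r) = {q0, q1, q5, q6, q7}
AG (b ∧ ¬r): greatest fixpoint, start Z0 = {q0, q1, q5, q6, q7}, keep only states in Sat with every successor in Z. Z1 = {q1, q7}; Z2 = {q7}; fixed.
Sat(AG (b ∧ ¬r)) = {q7}
E[b U AG (b ∧ ¬r)]: least fixpoint, start Z0 = Sat(AG (b ∧ ¬r)) = {q7}, add states in Sat(b) with some successor in Z. Already a fixed point.
Sat(E[b U AG (b ∧ ¬r)]) = {q7}
q7 ∈ Sat(E[b U AG (b ∧ ¬r)]) = {q7}, so the formula holds at q7.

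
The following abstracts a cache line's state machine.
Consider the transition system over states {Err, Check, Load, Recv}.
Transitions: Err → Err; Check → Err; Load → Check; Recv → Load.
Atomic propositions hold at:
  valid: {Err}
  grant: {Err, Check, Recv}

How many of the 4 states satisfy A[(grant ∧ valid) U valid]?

1

Sat(grant ∧ valid) = {Err}
A[(grant ∧ valid) U valid]: least fixpoint, start Z0 = Sat(valid) = {Err}, add states in Sat(grant ∧ valid) with every successor in Z. Already a fixed point.
Sat(A[(grant ∧ valid) U valid]) = {Err}
|Sat(A[(grant ∧ valid) U valid])| = |{Err}| = 1.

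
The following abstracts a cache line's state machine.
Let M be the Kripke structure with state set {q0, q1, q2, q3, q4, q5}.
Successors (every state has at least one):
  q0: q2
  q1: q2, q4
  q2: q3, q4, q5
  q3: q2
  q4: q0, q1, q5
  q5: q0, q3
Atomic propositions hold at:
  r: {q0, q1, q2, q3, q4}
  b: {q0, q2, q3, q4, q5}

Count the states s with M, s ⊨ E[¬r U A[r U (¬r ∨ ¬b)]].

2

Sat(¬r) = {q5}
Sat(¬b) = {q1}
Sat(¬r ∨ ¬b) = {q1, q5}
A[r U (¬r ∨ ¬b)]: least fixpoint, start Z0 = Sat((¬r ∨ ¬b)) = {q1, q5}, add states in Sat(r) with every successor in Z. Already a fixed point.
Sat(A[r U (¬r ∨ ¬b)]) = {q1, q5}
E[¬r U A[r U (¬r ∨ ¬b)]]: least fixpoint, start Z0 = Sat(A[r U (¬r ∨ ¬b)]) = {q1, q5}, add states in Sat(¬r) with some successor in Z. Already a fixed point.
Sat(E[¬r U A[r U (¬r ∨ ¬b)]]) = {q1, q5}
|Sat(E[¬r U A[r U (¬r ∨ ¬b)]])| = |{q1, q5}| = 2.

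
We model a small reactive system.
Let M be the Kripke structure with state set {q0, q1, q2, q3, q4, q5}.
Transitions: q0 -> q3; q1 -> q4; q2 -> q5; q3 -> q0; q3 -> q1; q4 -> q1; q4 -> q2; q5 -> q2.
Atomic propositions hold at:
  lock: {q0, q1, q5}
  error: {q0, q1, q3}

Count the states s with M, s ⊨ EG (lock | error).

2

Sat(lock | error) = {q0, q1, q3, q5}
EG (lock | error): greatest fixpoint, start Z0 = {q0, q1, q3, q5}, keep only states in Sat with some successor in Z. Z1 = {q0, q3}; fixed.
Sat(EG (lock | error)) = {q0, q3}
|Sat(EG (lock | error))| = |{q0, q3}| = 2.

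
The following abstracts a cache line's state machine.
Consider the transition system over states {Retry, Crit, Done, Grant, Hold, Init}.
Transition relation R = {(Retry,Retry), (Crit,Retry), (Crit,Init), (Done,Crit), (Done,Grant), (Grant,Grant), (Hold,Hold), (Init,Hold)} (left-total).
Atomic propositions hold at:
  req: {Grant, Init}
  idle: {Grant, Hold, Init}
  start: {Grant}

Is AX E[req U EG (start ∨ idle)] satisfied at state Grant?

Sat(start ∨ idle) = {Grant, Hold, Init}
EG (start ∨ idle): greatest fixpoint, start Z0 = {Grant, Hold, Init}, keep only states in Sat with some successor in Z. Already a fixed point.
Sat(EG (start ∨ idle)) = {Grant, Hold, Init}
E[req U EG (start ∨ idle)]: least fixpoint, start Z0 = Sat(EG (start ∨ idle)) = {Grant, Hold, Init}, add states in Sat(req) with some successor in Z. Already a fixed point.
Sat(E[req U EG (start ∨ idle)]) = {Grant, Hold, Init}
Sat(AX E[req U EG (start ∨ idle)]) = {s : every successor in {Grant, Hold, Init}} = {Grant, Hold, Init}
Grant ∈ Sat(AX E[req U EG (start ∨ idle)]) = {Grant, Hold, Init}, so the formula holds at Grant.

Yes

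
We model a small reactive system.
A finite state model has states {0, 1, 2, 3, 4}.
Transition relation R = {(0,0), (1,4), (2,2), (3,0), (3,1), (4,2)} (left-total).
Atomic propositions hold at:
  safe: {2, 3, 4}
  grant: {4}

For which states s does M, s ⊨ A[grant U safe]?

A[grant U safe]: least fixpoint, start Z0 = Sat(safe) = {2, 3, 4}, add states in Sat(grant) with every successor in Z. Already a fixed point.
Sat(A[grant U safe]) = {2, 3, 4}

{2, 3, 4}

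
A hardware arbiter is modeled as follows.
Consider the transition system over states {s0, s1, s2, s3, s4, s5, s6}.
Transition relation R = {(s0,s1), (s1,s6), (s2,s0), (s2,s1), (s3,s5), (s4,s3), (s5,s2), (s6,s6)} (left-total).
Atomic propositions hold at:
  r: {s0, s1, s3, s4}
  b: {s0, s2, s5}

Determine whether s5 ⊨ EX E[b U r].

E[b U r]: least fixpoint, start Z0 = Sat(r) = {s0, s1, s3, s4}, add states in Sat(b) with some successor in Z. Z1 = {s0, s1, s2, s3, s4}; Z2 = {s0, s1, s2, s3, s4, s5}; fixed.
Sat(E[b U r]) = {s0, s1, s2, s3, s4, s5}
Sat(EX E[b U r]) = {s : some successor in {s0, s1, s2, s3, s4, s5}} = {s0, s2, s3, s4, s5}
s5 ∈ Sat(EX E[b U r]) = {s0, s2, s3, s4, s5}, so the formula holds at s5.

Yes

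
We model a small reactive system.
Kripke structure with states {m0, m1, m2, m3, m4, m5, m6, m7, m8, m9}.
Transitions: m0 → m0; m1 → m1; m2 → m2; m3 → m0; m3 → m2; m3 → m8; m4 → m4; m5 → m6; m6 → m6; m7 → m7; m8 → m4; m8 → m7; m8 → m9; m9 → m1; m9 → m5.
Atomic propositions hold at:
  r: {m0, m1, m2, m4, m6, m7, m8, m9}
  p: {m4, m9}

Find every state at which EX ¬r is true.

Sat(¬r) = {m3, m5}
Sat(EX ¬r) = {s : some successor in {m3, m5}} = {m9}

{m9}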